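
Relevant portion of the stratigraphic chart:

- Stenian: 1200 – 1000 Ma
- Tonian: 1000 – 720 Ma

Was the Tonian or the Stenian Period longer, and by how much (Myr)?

Tonian: 1000 − 720 = 280 Myr.
Stenian: 1200 − 1000 = 200 Myr.
Difference: 280 − 200 = 80 Myr, so the Tonian was longer.

Tonian, by 80 million years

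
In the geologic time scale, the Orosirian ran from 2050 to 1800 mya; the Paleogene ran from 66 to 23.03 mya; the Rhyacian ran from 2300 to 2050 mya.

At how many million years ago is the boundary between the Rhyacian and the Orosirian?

The Rhyacian ends and the Orosirian begins at 2050 mya.

2050 mya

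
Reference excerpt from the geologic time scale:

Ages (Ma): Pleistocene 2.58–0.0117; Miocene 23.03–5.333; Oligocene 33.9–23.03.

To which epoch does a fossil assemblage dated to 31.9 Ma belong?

31.9 Ma lies between 33.9 and 23.03 Ma, so it falls in the Oligocene.

Oligocene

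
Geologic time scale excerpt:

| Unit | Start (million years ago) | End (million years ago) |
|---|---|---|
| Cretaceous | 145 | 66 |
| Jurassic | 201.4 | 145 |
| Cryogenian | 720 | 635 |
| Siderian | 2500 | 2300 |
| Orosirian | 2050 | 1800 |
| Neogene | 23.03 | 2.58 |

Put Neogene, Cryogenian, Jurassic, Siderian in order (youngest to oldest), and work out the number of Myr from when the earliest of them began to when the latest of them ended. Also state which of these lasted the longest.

Neogene → Jurassic → Cryogenian → Siderian; total span 2497.42 Myr; longest is Siderian

Start ages (Ma): Siderian 2500, Cryogenian 720, Jurassic 201.4, Neogene 23.03.
Ordered youngest to oldest: Neogene, Jurassic, Cryogenian, Siderian.
Span = 2500 − 2.58 = 2497.42 Myr.
Durations: Siderian 200, Jurassic 56.4, Cryogenian 85, Neogene 20.45 → longest is Siderian (200 Myr).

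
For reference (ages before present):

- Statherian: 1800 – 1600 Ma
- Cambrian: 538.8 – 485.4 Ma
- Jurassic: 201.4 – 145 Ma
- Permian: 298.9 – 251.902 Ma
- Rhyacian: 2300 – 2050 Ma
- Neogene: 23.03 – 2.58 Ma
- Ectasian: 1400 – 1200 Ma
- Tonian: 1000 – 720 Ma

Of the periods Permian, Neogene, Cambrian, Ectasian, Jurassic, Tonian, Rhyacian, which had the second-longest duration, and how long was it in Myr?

Durations: Permian 46.998; Neogene 20.45; Cambrian 53.4; Ectasian 200; Jurassic 56.4; Tonian 280; Rhyacian 250 Myr.
Sorted longest-first: Tonian (280), Rhyacian (250), Ectasian (200), Jurassic (56.4), Cambrian (53.4), Permian (46.998), Neogene (20.45).
The second longest is Rhyacian at 250 Myr.

Rhyacian, 250 million years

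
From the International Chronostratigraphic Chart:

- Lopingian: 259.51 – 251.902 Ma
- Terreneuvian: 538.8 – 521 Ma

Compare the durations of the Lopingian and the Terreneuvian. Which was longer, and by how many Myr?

Lopingian: 259.51 − 251.902 = 7.608 Myr.
Terreneuvian: 538.8 − 521 = 17.8 Myr.
Difference: 17.8 − 7.608 = 10.192 Myr, so the Terreneuvian was longer.

Terreneuvian, by 10.192 million years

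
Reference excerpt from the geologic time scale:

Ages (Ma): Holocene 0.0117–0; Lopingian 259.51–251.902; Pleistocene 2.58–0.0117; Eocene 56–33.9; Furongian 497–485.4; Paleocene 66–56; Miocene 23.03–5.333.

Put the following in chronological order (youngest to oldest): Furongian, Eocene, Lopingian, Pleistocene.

The oldest of these is Furongian (starts 497 Ma) and the youngest is Pleistocene (ends 0.0117 Ma).
In between, by decreasing start age: Lopingian (259.51), Eocene (56).
Listing youngest first means reversing that sequence.

Pleistocene, Eocene, Lopingian, Furongian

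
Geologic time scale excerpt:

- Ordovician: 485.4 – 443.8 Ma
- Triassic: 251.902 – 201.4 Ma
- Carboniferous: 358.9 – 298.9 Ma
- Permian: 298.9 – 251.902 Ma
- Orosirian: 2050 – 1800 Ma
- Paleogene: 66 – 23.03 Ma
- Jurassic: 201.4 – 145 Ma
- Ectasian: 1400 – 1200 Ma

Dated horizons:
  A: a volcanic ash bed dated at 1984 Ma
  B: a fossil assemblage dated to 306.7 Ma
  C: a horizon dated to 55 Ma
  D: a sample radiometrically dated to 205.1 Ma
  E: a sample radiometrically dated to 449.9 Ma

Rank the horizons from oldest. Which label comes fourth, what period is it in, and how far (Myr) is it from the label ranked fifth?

Larger Ma means older, so oldest first: A 1984 > E 449.9 > B 306.7 > D 205.1 > C 55.
Counting 4 along gives D (205.1 Ma); the excerpt puts that inside the Triassic, 251.902–201.4 Ma.
Next in line is C (55 Ma), and 205.1 − 55 = 150.1 Myr.

D, in the Triassic; 150.1 million years to C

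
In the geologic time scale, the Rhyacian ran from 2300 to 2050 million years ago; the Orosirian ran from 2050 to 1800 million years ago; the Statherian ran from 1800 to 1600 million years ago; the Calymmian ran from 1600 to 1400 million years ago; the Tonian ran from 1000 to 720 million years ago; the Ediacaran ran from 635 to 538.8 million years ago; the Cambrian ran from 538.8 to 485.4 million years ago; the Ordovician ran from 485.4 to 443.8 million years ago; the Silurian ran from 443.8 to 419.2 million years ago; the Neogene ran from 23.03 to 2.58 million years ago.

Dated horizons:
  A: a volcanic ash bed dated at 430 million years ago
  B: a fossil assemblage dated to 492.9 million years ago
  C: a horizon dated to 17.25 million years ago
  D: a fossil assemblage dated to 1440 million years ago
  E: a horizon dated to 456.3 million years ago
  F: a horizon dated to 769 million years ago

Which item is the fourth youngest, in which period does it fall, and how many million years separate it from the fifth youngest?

Smaller Ma means younger, so youngest first: C 17.25 < A 430 < E 456.3 < B 492.9 < F 769 < D 1440.
Counting 4 along gives B (492.9 Ma); the excerpt puts that inside the Cambrian, 538.8–485.4 Ma.
Next in line is F (769 Ma), and 769 − 492.9 = 276.1 Myr.

B, in the Cambrian; 276.1 million years to F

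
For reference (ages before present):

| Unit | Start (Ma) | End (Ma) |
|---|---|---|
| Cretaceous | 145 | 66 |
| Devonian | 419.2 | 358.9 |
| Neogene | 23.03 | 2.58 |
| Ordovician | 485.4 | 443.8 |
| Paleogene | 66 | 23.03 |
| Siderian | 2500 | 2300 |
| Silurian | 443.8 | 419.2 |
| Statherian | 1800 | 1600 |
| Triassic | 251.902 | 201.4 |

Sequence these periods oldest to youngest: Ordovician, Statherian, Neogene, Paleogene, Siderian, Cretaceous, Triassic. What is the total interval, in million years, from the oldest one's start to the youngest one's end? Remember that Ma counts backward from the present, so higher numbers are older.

Siderian → Statherian → Ordovician → Triassic → Cretaceous → Paleogene → Neogene; total span 2497.42 Myr

From the excerpt: Ordovician 485.4–443.8; Statherian 1800–1600; Neogene 23.03–2.58; Paleogene 66–23.03; Siderian 2500–2300; Cretaceous 145–66; Triassic 251.902–201.4 (Ma).
Larger Ma is earlier, so the oldest is Siderian and the youngest is Neogene; oldest to youngest: Siderian, Statherian, Ordovician, Triassic, Cretaceous, Paleogene, Neogene.
Oldest start 2500 minus youngest end 2.58 gives 2497.42 Myr overall.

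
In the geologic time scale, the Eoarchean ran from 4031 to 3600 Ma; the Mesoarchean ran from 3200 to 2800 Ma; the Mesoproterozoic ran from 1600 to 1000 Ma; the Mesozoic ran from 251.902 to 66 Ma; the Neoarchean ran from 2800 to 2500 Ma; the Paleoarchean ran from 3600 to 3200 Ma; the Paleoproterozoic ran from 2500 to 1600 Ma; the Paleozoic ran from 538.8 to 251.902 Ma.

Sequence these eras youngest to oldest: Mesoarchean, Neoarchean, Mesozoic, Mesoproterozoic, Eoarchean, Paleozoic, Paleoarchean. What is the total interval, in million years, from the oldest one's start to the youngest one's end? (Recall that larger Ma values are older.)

Mesozoic, Paleozoic, Mesoproterozoic, Neoarchean, Mesoarchean, Paleoarchean, Eoarchean; total span 3965 Myr

Start ages (Ma): Eoarchean 4031, Paleoarchean 3600, Mesoarchean 3200, Neoarchean 2800, Mesoproterozoic 1600, Paleozoic 538.8, Mesozoic 251.902.
Ordered youngest to oldest: Mesozoic, Paleozoic, Mesoproterozoic, Neoarchean, Mesoarchean, Paleoarchean, Eoarchean.
Span = 4031 − 66 = 3965 Myr.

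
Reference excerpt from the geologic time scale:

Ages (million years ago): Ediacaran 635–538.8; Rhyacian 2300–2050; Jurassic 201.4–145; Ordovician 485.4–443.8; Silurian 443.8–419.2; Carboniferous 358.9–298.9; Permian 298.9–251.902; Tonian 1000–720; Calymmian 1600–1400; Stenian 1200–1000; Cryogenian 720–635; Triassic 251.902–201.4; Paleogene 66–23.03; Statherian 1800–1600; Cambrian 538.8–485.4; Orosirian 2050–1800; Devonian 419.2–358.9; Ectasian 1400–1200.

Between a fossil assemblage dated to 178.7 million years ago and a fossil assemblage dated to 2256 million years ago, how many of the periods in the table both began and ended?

15

The older date is 2256 Ma and the younger is 178.7 Ma.
Periods with start < 2256 and end > 178.7 Ma: Orosirian (2050–1800), Statherian (1800–1600), Calymmian (1600–1400), Ectasian (1400–1200), Stenian (1200–1000), Tonian (1000–720), Cryogenian (720–635), Ediacaran (635–538.8), Cambrian (538.8–485.4), Ordovician (485.4–443.8), Silurian (443.8–419.2), Devonian (419.2–358.9), Carboniferous (358.9–298.9), Permian (298.9–251.902), Triassic (251.902–201.4).
That is 15 complete periods.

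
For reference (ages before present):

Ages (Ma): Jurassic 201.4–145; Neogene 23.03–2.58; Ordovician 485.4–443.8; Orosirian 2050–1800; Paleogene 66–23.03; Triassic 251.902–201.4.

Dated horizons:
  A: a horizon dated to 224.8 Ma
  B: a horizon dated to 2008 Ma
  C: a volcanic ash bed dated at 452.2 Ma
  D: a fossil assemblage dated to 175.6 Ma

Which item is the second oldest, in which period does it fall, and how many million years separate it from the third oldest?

C, in the Ordovician; 227.4 million years to A

Sorted oldest-first by Ma: B (2008), C (452.2), A (224.8), D (175.6).
The second oldest is C at 452.2 Ma, which lies in 485.4–443.8 Ma: the Ordovician.
The third oldest is A at 224.8 Ma; separation = |452.2 − 224.8| = 227.4 Myr.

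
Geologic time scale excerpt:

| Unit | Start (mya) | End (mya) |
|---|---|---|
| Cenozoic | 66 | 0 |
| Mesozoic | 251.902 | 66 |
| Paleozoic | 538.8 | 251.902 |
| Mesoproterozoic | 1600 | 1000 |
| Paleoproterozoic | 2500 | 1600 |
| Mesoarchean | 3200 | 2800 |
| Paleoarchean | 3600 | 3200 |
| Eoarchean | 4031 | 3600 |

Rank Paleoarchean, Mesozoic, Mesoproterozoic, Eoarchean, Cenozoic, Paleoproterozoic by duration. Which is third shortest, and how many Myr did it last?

Paleoarchean, 400 million years

Start − end for each: Paleoarchean 3600 − 3200 = 400; Mesozoic 251.902 − 66 = 185.902; Mesoproterozoic 1600 − 1000 = 600; Eoarchean 4031 − 3600 = 431; Cenozoic 66 − 0 = 66; Paleoproterozoic 2500 − 1600 = 900.
Ranking these from shortest: Cenozoic < Mesozoic < Paleoarchean < Eoarchean < Mesoproterozoic < Paleoproterozoic.
Position 3 in that ranking is Paleoarchean, which lasted 400 Myr.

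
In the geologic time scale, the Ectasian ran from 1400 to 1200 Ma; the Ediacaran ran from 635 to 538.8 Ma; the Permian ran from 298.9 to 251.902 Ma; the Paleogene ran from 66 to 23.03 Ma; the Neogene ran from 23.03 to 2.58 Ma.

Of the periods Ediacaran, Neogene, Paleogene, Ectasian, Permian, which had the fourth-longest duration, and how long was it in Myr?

Durations: Ediacaran 96.2; Neogene 20.45; Paleogene 42.97; Ectasian 200; Permian 46.998 Myr.
Sorted longest-first: Ectasian (200), Ediacaran (96.2), Permian (46.998), Paleogene (42.97), Neogene (20.45).
The fourth longest is Paleogene at 42.97 Myr.

Paleogene, 42.97 million years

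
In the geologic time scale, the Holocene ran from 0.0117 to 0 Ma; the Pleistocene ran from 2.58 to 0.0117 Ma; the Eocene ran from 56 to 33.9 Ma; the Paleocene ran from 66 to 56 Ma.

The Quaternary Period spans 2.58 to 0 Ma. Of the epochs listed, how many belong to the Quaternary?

2

Epochs inside 2.58–0 Ma: Pleistocene, Holocene — 2 in total.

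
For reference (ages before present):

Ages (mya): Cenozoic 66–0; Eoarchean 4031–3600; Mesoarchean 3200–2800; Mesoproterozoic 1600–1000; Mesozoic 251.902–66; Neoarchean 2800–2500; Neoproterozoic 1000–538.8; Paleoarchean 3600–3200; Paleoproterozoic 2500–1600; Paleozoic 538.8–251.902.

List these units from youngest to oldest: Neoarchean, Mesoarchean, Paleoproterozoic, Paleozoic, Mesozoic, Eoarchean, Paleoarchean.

The oldest of these is Eoarchean (starts 4031 Ma) and the youngest is Mesozoic (ends 66 Ma).
In between, by decreasing start age: Paleoarchean (3600), Mesoarchean (3200), Neoarchean (2800), Paleoproterozoic (2500), Paleozoic (538.8).
Listing youngest first means reversing that sequence.

Mesozoic, then Paleozoic, then Paleoproterozoic, then Neoarchean, then Mesoarchean, then Paleoarchean, then Eoarchean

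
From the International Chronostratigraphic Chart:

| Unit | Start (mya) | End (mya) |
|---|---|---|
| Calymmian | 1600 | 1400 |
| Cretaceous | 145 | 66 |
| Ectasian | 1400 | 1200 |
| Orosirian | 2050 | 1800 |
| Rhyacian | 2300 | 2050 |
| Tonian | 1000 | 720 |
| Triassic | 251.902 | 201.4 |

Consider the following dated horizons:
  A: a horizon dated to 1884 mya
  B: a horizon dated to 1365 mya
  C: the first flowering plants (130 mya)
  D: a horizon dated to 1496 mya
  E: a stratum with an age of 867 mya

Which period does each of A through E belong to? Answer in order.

Match each age against the start–end ranges in the excerpt: A = 1884 Ma → Orosirian (2050–1800); B = 1365 Ma → Ectasian (1400–1200); C = 130 Ma → Cretaceous (145–66); D = 1496 Ma → Calymmian (1600–1400); E = 867 Ma → Tonian (1000–720).

A — Orosirian; B — Ectasian; C — Cretaceous; D — Calymmian; E — Tonian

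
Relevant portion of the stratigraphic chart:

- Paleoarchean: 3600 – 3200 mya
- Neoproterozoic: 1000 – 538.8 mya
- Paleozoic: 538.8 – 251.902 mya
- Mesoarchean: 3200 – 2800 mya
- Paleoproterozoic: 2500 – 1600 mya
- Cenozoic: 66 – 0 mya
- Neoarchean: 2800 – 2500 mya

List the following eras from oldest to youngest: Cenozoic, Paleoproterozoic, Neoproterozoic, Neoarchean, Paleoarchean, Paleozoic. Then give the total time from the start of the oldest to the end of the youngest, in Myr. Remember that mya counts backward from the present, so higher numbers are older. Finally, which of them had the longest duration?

From the excerpt: Cenozoic 66–0; Paleoproterozoic 2500–1600; Neoproterozoic 1000–538.8; Neoarchean 2800–2500; Paleoarchean 3600–3200; Paleozoic 538.8–251.902 (Ma).
Larger Ma is earlier, so the oldest is Paleoarchean and the youngest is Cenozoic; oldest to youngest: Paleoarchean, Neoarchean, Paleoproterozoic, Neoproterozoic, Paleozoic, Cenozoic.
Oldest start 3600 minus youngest end 0 gives 3600 Myr overall.
Individual lengths (start − end): Neoarchean 300; Paleoproterozoic 900; Paleozoic 286.898; Paleoarchean 400; Cenozoic 66; Neoproterozoic 461.2. The largest is Paleoproterozoic at 900 Myr.

Paleoarchean, Neoarchean, Paleoproterozoic, Neoproterozoic, Paleozoic, Cenozoic; total span 3600 Myr; longest is Paleoproterozoic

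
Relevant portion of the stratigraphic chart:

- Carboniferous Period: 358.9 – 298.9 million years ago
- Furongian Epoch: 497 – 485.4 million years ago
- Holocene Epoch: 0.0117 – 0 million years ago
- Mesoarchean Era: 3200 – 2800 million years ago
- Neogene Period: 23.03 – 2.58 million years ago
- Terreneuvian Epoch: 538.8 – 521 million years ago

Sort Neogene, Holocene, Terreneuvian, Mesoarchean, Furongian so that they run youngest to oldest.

Sorting by start age (ascending Ma, since larger Ma = older): Holocene start 0.0117, Neogene start 23.03, Furongian start 497, Terreneuvian start 538.8, Mesoarchean start 3200.

Holocene → Neogene → Furongian → Terreneuvian → Mesoarchean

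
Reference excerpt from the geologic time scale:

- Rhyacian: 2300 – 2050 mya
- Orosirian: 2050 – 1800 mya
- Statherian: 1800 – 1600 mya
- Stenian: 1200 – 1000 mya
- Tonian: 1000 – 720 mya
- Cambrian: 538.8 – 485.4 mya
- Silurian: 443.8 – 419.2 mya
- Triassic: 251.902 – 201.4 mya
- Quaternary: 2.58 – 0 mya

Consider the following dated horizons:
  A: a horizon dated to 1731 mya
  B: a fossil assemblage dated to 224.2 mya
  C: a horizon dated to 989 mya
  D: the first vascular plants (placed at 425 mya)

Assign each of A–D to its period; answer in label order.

Match each age against the start–end ranges in the excerpt: A = 1731 Ma → Statherian (1800–1600); B = 224.2 Ma → Triassic (251.902–201.4); C = 989 Ma → Tonian (1000–720); D = 425 Ma → Silurian (443.8–419.2).

A — Statherian; B — Triassic; C — Tonian; D — Silurian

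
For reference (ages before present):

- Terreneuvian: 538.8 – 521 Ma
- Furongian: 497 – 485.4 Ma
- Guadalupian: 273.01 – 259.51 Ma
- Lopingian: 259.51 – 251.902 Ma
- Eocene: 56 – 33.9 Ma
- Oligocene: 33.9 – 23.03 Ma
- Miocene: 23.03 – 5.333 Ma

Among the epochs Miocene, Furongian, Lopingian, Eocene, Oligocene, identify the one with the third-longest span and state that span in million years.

Furongian, 11.6 million years

Durations: Miocene 17.697; Furongian 11.6; Lopingian 7.608; Eocene 22.1; Oligocene 10.87 Myr.
Sorted longest-first: Eocene (22.1), Miocene (17.697), Furongian (11.6), Oligocene (10.87), Lopingian (7.608).
The third longest is Furongian at 11.6 Myr.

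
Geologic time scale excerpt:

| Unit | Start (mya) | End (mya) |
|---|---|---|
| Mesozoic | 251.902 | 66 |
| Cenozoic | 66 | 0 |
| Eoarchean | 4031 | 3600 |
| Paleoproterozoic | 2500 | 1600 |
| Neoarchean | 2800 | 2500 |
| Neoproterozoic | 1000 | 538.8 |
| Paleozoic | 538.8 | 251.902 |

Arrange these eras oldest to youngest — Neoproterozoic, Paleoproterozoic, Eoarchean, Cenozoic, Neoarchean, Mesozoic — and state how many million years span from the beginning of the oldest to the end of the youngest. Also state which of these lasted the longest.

Eoarchean → Neoarchean → Paleoproterozoic → Neoproterozoic → Mesozoic → Cenozoic; total span 4031 Myr; longest is Paleoproterozoic

Start ages (Ma): Eoarchean 4031, Neoarchean 2800, Paleoproterozoic 2500, Neoproterozoic 1000, Mesozoic 251.902, Cenozoic 66.
Ordered oldest to youngest: Eoarchean, Neoarchean, Paleoproterozoic, Neoproterozoic, Mesozoic, Cenozoic.
Span = 4031 − 0 = 4031 Myr.
Durations: Cenozoic 66, Neoarchean 300, Neoproterozoic 461.2, Mesozoic 185.902, Eoarchean 431, Paleoproterozoic 900 → longest is Paleoproterozoic (900 Myr).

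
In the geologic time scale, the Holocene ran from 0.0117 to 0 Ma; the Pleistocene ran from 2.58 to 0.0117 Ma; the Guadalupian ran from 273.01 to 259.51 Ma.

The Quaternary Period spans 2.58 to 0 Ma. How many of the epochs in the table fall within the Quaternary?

Epochs inside 2.58–0 Ma: Pleistocene, Holocene — 2 in total.

2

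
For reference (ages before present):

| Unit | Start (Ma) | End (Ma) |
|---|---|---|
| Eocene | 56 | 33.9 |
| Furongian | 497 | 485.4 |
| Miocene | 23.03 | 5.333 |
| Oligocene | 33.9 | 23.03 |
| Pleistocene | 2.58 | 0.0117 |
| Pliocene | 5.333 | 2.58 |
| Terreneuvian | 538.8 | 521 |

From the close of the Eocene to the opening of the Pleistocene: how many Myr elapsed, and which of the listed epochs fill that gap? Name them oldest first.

31.32 million years; Oligocene, Miocene, Pliocene

End of Eocene = 33.9 Ma; start of Pleistocene = 2.58 Ma.
Gap = 33.9 − 2.58 = 31.32 Myr.
Epochs wholly inside 33.9–2.58 Ma: Oligocene (33.9–23.03), Miocene (23.03–5.333), Pliocene (5.333–2.58).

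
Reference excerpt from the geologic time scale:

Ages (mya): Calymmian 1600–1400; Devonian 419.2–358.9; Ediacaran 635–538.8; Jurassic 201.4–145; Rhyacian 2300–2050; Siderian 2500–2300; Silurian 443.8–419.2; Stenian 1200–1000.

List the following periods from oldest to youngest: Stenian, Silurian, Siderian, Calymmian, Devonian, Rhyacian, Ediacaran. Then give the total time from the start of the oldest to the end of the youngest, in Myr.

Siderian, Rhyacian, Calymmian, Stenian, Ediacaran, Silurian, Devonian; total span 2141.1 Myr

Start ages (Ma): Siderian 2500, Rhyacian 2300, Calymmian 1600, Stenian 1200, Ediacaran 635, Silurian 443.8, Devonian 419.2.
Ordered oldest to youngest: Siderian, Rhyacian, Calymmian, Stenian, Ediacaran, Silurian, Devonian.
Span = 2500 − 358.9 = 2141.1 Myr.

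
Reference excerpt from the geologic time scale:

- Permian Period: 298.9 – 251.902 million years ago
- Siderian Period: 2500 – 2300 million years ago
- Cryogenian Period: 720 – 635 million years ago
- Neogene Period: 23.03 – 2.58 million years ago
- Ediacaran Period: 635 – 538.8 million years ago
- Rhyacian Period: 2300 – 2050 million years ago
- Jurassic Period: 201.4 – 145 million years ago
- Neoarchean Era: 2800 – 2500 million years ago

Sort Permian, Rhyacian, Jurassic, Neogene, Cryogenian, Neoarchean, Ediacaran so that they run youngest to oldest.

The oldest of these is Neoarchean (starts 2800 Ma) and the youngest is Neogene (ends 2.58 Ma).
In between, by decreasing start age: Rhyacian (2300), Cryogenian (720), Ediacaran (635), Permian (298.9), Jurassic (201.4).
Listing youngest first means reversing that sequence.

Neogene, Jurassic, Permian, Ediacaran, Cryogenian, Rhyacian, Neoarchean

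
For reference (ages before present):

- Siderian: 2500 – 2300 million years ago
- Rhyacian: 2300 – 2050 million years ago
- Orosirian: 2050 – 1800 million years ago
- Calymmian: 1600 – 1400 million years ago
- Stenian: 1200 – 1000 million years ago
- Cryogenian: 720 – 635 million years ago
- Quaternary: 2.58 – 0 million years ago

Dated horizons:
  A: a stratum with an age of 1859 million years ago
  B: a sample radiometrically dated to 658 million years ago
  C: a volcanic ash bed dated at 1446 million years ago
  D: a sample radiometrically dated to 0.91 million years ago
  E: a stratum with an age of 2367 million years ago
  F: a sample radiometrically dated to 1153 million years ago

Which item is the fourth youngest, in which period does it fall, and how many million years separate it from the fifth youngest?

C, in the Calymmian; 413 million years to A

Sorted youngest-first by Ma: D (0.91), B (658), F (1153), C (1446), A (1859), E (2367).
The fourth youngest is C at 1446 Ma, which lies in 1600–1400 Ma: the Calymmian.
The fifth youngest is A at 1859 Ma; separation = |1446 − 1859| = 413 Myr.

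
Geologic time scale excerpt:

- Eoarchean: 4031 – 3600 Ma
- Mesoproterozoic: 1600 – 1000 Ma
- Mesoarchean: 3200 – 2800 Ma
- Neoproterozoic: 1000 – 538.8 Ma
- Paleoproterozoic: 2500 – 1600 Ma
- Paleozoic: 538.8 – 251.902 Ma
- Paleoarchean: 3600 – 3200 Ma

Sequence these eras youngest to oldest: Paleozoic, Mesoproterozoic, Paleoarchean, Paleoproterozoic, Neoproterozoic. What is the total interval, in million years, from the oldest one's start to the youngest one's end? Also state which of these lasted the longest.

Start ages (Ma): Paleoarchean 3600, Paleoproterozoic 2500, Mesoproterozoic 1600, Neoproterozoic 1000, Paleozoic 538.8.
Ordered youngest to oldest: Paleozoic, Neoproterozoic, Mesoproterozoic, Paleoproterozoic, Paleoarchean.
Span = 3600 − 251.902 = 3348.098 Myr.
Durations: Mesoproterozoic 600, Paleoarchean 400, Paleoproterozoic 900, Paleozoic 286.898, Neoproterozoic 461.2 → longest is Paleoproterozoic (900 Myr).

Paleozoic, Neoproterozoic, Mesoproterozoic, Paleoproterozoic, Paleoarchean; total span 3348.098 Myr; longest is Paleoproterozoic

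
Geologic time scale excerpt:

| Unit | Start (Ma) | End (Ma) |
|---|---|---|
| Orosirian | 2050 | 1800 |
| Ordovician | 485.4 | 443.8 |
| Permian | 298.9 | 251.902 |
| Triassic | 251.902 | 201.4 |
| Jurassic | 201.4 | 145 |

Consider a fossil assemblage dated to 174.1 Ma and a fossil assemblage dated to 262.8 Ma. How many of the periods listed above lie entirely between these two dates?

1

262.8 Ma sits inside the Permian (298.9–251.902) and 174.1 Ma inside the Jurassic (201.4–145); neither of those is wholly between the two dates.
The listed periods lying completely between them are Triassic — 1 in all.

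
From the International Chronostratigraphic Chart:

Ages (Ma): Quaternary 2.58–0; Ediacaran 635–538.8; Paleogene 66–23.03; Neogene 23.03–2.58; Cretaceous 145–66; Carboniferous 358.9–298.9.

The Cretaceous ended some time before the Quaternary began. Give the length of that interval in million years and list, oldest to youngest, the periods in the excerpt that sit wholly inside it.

63.42 million years; Paleogene, Neogene

The Cretaceous closes at 66 Ma and the Quaternary opens at 2.58 Ma, so the interval is 66 − 2.58 = 63.42 Myr.
A period fits inside if it starts at or after 66 Ma and ends at or before 2.58 Ma; oldest first that gives Paleogene, Neogene.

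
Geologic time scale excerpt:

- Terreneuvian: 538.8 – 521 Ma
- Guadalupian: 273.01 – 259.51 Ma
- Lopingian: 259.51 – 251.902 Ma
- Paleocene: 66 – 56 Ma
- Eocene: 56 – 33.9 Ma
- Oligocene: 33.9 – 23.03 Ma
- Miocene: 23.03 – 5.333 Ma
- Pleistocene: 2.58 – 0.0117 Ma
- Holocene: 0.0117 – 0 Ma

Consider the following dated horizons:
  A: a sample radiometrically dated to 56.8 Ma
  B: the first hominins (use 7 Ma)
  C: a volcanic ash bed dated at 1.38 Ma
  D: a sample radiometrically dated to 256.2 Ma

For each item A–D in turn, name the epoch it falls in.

A: 56.8 Ma lies in 66–56 Ma, so Paleocene.
B: 7 Ma lies in 23.03–5.333 Ma, so Miocene.
C: 1.38 Ma lies in 2.58–0.0117 Ma, so Pleistocene.
D: 256.2 Ma lies in 259.51–251.902 Ma, so Lopingian.

A — Paleocene; B — Miocene; C — Pleistocene; D — Lopingian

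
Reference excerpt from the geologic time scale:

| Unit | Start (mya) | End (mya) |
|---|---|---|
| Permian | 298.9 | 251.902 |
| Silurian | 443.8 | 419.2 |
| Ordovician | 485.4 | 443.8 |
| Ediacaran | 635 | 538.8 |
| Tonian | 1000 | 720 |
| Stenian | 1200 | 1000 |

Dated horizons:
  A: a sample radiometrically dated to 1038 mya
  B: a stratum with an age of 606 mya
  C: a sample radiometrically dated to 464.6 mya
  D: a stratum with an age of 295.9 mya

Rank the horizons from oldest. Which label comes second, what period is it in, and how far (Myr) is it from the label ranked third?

Larger Ma means older, so oldest first: A 1038 > B 606 > C 464.6 > D 295.9.
Counting 2 along gives B (606 Ma); the excerpt puts that inside the Ediacaran, 635–538.8 Ma.
Next in line is C (464.6 Ma), and 606 − 464.6 = 141.4 Myr.

B, in the Ediacaran; 141.4 million years to C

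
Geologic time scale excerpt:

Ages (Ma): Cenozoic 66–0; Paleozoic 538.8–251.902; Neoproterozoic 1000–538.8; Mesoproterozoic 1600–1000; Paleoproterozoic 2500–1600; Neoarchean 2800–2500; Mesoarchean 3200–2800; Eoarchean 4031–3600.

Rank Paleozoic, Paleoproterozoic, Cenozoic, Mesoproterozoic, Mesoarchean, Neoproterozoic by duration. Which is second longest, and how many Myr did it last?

Durations: Paleozoic 286.898; Paleoproterozoic 900; Cenozoic 66; Mesoproterozoic 600; Mesoarchean 400; Neoproterozoic 461.2 Myr.
Sorted longest-first: Paleoproterozoic (900), Mesoproterozoic (600), Neoproterozoic (461.2), Mesoarchean (400), Paleozoic (286.898), Cenozoic (66).
The second longest is Mesoproterozoic at 600 Myr.

Mesoproterozoic, 600 million years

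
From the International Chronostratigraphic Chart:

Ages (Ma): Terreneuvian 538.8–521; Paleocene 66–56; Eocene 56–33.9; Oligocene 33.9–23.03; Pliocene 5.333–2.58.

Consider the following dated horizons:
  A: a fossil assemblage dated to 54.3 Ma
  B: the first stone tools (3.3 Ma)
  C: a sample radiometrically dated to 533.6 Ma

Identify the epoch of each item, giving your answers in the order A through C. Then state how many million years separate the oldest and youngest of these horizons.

A: 54.3 Ma lies in 56–33.9 Ma, so Eocene.
B: 3.3 Ma lies in 5.333–2.58 Ma, so Pliocene.
C: 533.6 Ma lies in 538.8–521 Ma, so Terreneuvian.
Oldest = 533.6 Ma, youngest = 3.3 Ma → span 530.3 Myr.

A — Eocene; B — Pliocene; C — Terreneuvian; span 530.3 million years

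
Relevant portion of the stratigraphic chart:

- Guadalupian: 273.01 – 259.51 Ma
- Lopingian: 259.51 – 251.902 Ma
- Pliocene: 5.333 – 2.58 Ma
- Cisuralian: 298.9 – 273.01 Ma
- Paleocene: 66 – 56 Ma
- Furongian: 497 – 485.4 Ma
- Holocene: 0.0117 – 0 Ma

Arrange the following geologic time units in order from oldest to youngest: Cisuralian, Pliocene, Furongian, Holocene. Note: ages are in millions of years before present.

Read off each span (Ma): Cisuralian 298.9–273.01; Pliocene 5.333–2.58; Furongian 497–485.4; Holocene 0.0117–0.
Larger Ma is older, so oldest→youngest is Furongian, Cisuralian, Pliocene, Holocene.

Furongian → Cisuralian → Pliocene → Holocene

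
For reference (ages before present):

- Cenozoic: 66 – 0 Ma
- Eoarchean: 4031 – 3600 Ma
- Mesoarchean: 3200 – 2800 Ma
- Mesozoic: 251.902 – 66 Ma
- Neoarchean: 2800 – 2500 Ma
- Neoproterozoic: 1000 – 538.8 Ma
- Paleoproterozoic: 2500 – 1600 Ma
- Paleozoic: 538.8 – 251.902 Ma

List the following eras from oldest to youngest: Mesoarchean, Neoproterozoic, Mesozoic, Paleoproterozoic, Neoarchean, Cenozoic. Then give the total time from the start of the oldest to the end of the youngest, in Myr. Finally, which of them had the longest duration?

Mesoarchean, Neoarchean, Paleoproterozoic, Neoproterozoic, Mesozoic, Cenozoic; total span 3200 Myr; longest is Paleoproterozoic

Start ages (Ma): Mesoarchean 3200, Neoarchean 2800, Paleoproterozoic 2500, Neoproterozoic 1000, Mesozoic 251.902, Cenozoic 66.
Ordered oldest to youngest: Mesoarchean, Neoarchean, Paleoproterozoic, Neoproterozoic, Mesozoic, Cenozoic.
Span = 3200 − 0 = 3200 Myr.
Durations: Neoarchean 300, Neoproterozoic 461.2, Cenozoic 66, Paleoproterozoic 900, Mesozoic 185.902, Mesoarchean 400 → longest is Paleoproterozoic (900 Myr).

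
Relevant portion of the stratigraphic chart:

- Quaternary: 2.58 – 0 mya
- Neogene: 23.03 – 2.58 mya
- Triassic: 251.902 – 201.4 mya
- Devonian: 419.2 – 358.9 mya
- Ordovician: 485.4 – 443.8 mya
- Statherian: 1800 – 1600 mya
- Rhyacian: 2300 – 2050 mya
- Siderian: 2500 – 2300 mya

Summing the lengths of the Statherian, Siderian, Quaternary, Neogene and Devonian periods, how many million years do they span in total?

Each duration: Statherian = 200; Siderian = 200; Quaternary = 2.58; Neogene = 20.45; Devonian = 60.3.
Sum: 200 + 200 + 2.58 + 20.45 + 60.3 = 483.33 Myr.

483.33 million years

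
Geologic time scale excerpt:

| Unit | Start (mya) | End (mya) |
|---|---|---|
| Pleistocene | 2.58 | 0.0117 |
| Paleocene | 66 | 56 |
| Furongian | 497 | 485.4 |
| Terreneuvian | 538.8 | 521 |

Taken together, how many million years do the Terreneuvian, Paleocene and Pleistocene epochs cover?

Each duration: Terreneuvian = 17.8; Paleocene = 10; Pleistocene = 2.5683.
Sum: 17.8 + 10 + 2.5683 = 30.3683 Myr.

30.3683 million years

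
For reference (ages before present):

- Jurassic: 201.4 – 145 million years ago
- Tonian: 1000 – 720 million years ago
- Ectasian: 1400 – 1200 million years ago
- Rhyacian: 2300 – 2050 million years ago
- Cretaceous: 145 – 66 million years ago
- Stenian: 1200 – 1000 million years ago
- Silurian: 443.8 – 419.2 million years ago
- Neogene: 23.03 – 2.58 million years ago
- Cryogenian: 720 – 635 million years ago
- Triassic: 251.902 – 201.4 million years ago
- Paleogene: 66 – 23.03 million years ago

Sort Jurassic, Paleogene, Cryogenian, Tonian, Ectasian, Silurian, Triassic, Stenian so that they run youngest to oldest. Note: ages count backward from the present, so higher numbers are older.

Paleogene → Jurassic → Triassic → Silurian → Cryogenian → Tonian → Stenian → Ectasian

The oldest of these is Ectasian (starts 1400 Ma) and the youngest is Paleogene (ends 23.03 Ma).
In between, by decreasing start age: Stenian (1200), Tonian (1000), Cryogenian (720), Silurian (443.8), Triassic (251.902), Jurassic (201.4).
Listing youngest first means reversing that sequence.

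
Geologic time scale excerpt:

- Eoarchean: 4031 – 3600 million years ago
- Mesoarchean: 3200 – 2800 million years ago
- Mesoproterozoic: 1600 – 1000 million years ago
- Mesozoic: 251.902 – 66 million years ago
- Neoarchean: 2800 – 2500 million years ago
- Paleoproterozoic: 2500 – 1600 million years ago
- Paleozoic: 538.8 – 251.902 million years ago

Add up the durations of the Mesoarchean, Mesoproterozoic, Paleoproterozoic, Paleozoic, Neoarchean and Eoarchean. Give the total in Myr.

2917.898 million years

Duration is start − end for each: (3200 − 2800) + (1600 − 1000) + (2500 − 1600) + (538.8 − 251.902) + (2800 − 2500) + (4031 − 3600).
That is 400 + 600 + 900 + 286.898 + 300 + 431, which totals 2917.898 million years.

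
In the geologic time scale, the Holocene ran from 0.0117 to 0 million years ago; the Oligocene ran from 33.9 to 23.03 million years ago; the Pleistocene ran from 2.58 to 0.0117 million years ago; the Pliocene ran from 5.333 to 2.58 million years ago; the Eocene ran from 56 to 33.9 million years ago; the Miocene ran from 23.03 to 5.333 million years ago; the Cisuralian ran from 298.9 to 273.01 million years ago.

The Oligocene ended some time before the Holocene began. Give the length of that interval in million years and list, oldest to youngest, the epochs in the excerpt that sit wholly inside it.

23.0183 million years; Miocene, Pliocene, Pleistocene

End of Oligocene = 23.03 Ma; start of Holocene = 0.0117 Ma.
Gap = 23.03 − 0.0117 = 23.0183 Myr.
Epochs wholly inside 23.03–0.0117 Ma: Miocene (23.03–5.333), Pliocene (5.333–2.58), Pleistocene (2.58–0.0117).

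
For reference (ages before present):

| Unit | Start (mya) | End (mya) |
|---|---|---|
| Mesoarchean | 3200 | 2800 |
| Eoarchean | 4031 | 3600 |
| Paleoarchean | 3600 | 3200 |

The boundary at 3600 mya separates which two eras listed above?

Eoarchean and Paleoarchean

The Eoarchean ends at 3600 mya and the Paleoarchean begins at 3600 mya, so they share that boundary.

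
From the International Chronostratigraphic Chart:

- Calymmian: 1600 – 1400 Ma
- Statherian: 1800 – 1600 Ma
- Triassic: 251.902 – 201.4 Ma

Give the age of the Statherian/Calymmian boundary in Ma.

The Statherian ends and the Calymmian begins at 1600 Ma.

1600 Ma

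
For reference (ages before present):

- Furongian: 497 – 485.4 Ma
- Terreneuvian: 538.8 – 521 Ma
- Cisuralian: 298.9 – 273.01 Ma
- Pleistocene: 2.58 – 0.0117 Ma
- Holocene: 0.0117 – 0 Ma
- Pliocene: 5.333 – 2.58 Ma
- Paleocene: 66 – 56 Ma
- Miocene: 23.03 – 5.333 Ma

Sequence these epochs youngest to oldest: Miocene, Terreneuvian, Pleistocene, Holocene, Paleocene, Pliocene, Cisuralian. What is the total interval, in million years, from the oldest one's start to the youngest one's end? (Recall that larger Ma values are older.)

Start ages (Ma): Terreneuvian 538.8, Cisuralian 298.9, Paleocene 66, Miocene 23.03, Pliocene 5.333, Pleistocene 2.58, Holocene 0.0117.
Ordered youngest to oldest: Holocene, Pleistocene, Pliocene, Miocene, Paleocene, Cisuralian, Terreneuvian.
Span = 538.8 − 0 = 538.8 Myr.

Holocene, Pleistocene, Pliocene, Miocene, Paleocene, Cisuralian, Terreneuvian; total span 538.8 Myr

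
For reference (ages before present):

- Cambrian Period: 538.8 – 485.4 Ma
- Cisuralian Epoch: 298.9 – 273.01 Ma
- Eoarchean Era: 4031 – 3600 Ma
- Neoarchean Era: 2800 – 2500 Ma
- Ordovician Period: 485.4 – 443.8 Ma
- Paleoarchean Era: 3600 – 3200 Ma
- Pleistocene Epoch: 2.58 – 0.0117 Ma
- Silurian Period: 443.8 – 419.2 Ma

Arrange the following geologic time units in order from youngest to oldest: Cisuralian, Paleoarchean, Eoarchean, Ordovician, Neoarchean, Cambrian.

Cisuralian, then Ordovician, then Cambrian, then Neoarchean, then Paleoarchean, then Eoarchean

Sorting by start age (ascending Ma, since larger Ma = older): Cisuralian began 298.9, Ordovician began 485.4, Cambrian began 538.8, Neoarchean began 2800, Paleoarchean began 3600, Eoarchean began 4031.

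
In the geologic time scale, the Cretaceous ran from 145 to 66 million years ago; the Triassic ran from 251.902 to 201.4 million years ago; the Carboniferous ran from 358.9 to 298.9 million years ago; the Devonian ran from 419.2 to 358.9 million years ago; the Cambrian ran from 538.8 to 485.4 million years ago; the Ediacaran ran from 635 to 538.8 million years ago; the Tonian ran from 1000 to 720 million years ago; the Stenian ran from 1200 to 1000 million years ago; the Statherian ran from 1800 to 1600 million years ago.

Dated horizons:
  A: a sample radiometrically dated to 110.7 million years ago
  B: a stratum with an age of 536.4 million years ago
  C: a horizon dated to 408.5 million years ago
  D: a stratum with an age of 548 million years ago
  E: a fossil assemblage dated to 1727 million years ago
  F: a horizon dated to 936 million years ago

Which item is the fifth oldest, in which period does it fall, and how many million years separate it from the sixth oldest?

C, in the Devonian; 297.8 million years to A

Larger Ma means older, so oldest first: E 1727 > F 936 > D 548 > B 536.4 > C 408.5 > A 110.7.
Counting 5 along gives C (408.5 Ma); the excerpt puts that inside the Devonian, 419.2–358.9 Ma.
Next in line is A (110.7 Ma), and 408.5 − 110.7 = 297.8 Myr.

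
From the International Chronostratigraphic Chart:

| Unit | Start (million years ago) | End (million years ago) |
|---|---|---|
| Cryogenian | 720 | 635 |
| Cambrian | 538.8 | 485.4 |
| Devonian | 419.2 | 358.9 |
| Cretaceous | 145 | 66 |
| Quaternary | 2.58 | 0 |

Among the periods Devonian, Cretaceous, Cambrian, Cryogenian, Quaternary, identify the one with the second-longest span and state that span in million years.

Durations: Devonian 60.3; Cretaceous 79; Cambrian 53.4; Cryogenian 85; Quaternary 2.58 Myr.
Sorted longest-first: Cryogenian (85), Cretaceous (79), Devonian (60.3), Cambrian (53.4), Quaternary (2.58).
The second longest is Cretaceous at 79 Myr.

Cretaceous, 79 million years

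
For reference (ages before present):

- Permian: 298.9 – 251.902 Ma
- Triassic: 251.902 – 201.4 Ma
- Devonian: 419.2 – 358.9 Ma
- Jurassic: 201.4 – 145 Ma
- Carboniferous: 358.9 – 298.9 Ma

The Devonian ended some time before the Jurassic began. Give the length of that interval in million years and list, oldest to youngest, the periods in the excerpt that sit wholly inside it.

The Devonian closes at 358.9 Ma and the Jurassic opens at 201.4 Ma, so the interval is 358.9 − 201.4 = 157.5 Myr.
A period fits inside if it starts at or after 358.9 Ma and ends at or before 201.4 Ma; oldest first that gives Carboniferous, Permian, Triassic.

157.5 million years; Carboniferous, Permian, Triassic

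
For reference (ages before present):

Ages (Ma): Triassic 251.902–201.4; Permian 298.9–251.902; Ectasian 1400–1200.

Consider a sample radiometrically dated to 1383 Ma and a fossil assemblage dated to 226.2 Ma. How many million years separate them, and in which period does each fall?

Elapsed time: 1383 − 226.2 = 1156.8 Myr.
1383 Ma lies within 1400–1200 Ma: Ectasian.
226.2 Ma lies within 251.902–201.4 Ma: Triassic.

1156.8 million years apart; the first in the Ectasian, the second in the Triassic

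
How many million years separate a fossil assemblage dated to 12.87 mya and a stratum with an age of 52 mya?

52 − 12.87 = 39.13 million years.

39.13 million years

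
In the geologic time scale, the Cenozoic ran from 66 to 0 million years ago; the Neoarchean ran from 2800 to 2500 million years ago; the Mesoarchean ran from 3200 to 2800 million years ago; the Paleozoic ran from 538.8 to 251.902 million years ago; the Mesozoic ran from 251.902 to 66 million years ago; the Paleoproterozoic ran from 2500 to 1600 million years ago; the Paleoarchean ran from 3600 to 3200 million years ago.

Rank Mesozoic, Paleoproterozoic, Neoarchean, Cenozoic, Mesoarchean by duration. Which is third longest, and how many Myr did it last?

Neoarchean, 300 million years

Durations: Mesozoic 185.902; Paleoproterozoic 900; Neoarchean 300; Cenozoic 66; Mesoarchean 400 Myr.
Sorted longest-first: Paleoproterozoic (900), Mesoarchean (400), Neoarchean (300), Mesozoic (185.902), Cenozoic (66).
The third longest is Neoarchean at 300 Myr.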